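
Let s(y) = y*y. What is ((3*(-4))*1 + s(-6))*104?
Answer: 2496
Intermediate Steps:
s(y) = y²
((3*(-4))*1 + s(-6))*104 = ((3*(-4))*1 + (-6)²)*104 = (-12*1 + 36)*104 = (-12 + 36)*104 = 24*104 = 2496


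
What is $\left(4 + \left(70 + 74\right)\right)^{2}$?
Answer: $21904$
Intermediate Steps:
$\left(4 + \left(70 + 74\right)\right)^{2} = \left(4 + 144\right)^{2} = 148^{2} = 21904$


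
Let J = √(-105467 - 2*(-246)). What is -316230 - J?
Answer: -316230 - 5*I*√4199 ≈ -3.1623e+5 - 324.0*I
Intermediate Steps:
J = 5*I*√4199 (J = √(-105467 + 492) = √(-104975) = 5*I*√4199 ≈ 324.0*I)
-316230 - J = -316230 - 5*I*√4199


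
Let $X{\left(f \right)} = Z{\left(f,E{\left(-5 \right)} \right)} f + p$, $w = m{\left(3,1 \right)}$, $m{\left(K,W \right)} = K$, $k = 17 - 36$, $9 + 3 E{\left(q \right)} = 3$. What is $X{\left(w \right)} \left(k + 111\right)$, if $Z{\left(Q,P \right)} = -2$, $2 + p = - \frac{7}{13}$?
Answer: $- \frac{10212}{13} \approx -785.54$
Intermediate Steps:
$E{\left(q \right)} = -2$ ($E{\left(q \right)} = -3 + \frac{1}{3} \cdot 3 = -3 + 1 = -2$)
$k = -19$
$p = - \frac{33}{13}$ ($p = -2 - \frac{7}{13} = - \frac{33}{13} \approx -2.5385$)
$w = 3$
$X{\left(f \right)} = - \frac{33}{13} - 2 f$ ($X{\left(f \right)} = - 2 f - \frac{33}{13} = - \frac{33}{13} - 2 f$)
$X{\left(w \right)} \left(k + 111\right) = \left(- \frac{33}{13} - 6\right) \left(-19 + 111\right) = \left(- \frac{33}{13} - 6\right) 92 = \left(- \frac{111}{13}\right) 92 = - \frac{10212}{13}$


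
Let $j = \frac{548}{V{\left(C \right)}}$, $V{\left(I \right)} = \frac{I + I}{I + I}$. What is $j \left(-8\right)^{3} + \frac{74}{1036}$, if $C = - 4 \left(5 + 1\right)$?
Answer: $- \frac{3928063}{14} \approx -2.8058 \cdot 10^{5}$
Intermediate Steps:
$C = -24$ ($C = \left(-4\right) 6 = -24$)
$V{\left(I \right)} = 1$ ($V{\left(I \right)} = \frac{2 I}{2 I} = 2 I \frac{1}{2 I} = 1$)
$j = 548$ ($j = \frac{548}{1} = 548 \cdot 1 = 548$)
$j \left(-8\right)^{3} + \frac{74}{1036} = 548 \left(-8\right)^{3} + \frac{74}{1036} = 548 \left(-512\right) + 74 \cdot \frac{1}{1036} = -280576 + \frac{1}{14} = - \frac{3928063}{14}$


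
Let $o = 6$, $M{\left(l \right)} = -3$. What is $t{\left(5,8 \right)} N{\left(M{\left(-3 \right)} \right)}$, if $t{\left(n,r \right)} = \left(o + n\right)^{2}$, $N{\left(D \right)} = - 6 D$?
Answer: $2178$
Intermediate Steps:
$t{\left(n,r \right)} = \left(6 + n\right)^{2}$
$t{\left(5,8 \right)} N{\left(M{\left(-3 \right)} \right)} = \left(6 + 5\right)^{2} \left(\left(-6\right) \left(-3\right)\right) = 11^{2} \cdot 18 = 121 \cdot 18 = 2178$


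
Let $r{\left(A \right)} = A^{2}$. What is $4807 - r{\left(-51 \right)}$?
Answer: $2206$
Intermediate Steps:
$4807 - r{\left(-51 \right)} = 4807 - \left(-51\right)^{2} = 4807 - 2601 = 2206$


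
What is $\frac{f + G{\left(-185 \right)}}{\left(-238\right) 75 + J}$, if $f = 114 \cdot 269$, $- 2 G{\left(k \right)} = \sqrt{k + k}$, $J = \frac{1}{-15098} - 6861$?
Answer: $- \frac{24368172}{19636141} + \frac{7549 i \sqrt{370}}{373086679} \approx -1.241 + 0.00038921 i$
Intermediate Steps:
$J = - \frac{103587379}{15098}$ ($J = - \frac{1}{15098} - 6861 = - \frac{103587379}{15098} \approx -6861.0$)
$G{\left(k \right)} = - \frac{\sqrt{2} \sqrt{k}}{2}$ ($G{\left(k \right)} = - \frac{\sqrt{k + k}}{2} = - \frac{\sqrt{2 k}}{2} = - \frac{\sqrt{2} \sqrt{k}}{2}$)
$f = 30666$
$\frac{f + G{\left(-185 \right)}}{\left(-238\right) 75 + J} = \frac{30666 - \frac{\sqrt{2} \sqrt{-185}}{2}}{\left(-238\right) 75 - \frac{103587379}{15098}} = \frac{30666 - \frac{\sqrt{2} i \sqrt{185}}{2}}{-17850 - \frac{103587379}{15098}} = \frac{30666 - \frac{i \sqrt{370}}{2}}{- \frac{373086679}{15098}} = \left(30666 - \frac{i \sqrt{370}}{2}\right) \left(- \frac{15098}{373086679}\right) = - \frac{24368172}{19636141} + \frac{7549 i \sqrt{370}}{373086679}$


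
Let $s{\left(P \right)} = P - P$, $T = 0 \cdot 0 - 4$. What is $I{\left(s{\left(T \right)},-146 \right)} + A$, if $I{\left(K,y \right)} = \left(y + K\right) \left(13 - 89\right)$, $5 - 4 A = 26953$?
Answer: $4359$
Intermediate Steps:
$T = -4$ ($T = 0 - 4 = -4$)
$s{\left(P \right)} = 0$
$A = -6737$ ($A = \frac{5}{4} - \frac{26953}{4} = -6737$)
$I{\left(K,y \right)} = - 76 K - 76 y$ ($I{\left(K,y \right)} = \left(K + y\right) \left(-76\right) = - 76 K - 76 y$)
$I{\left(s{\left(T \right)},-146 \right)} + A = \left(\left(-76\right) 0 - -11096\right) - 6737 = \left(0 + 11096\right) - 6737 = 11096 - 6737 = 4359$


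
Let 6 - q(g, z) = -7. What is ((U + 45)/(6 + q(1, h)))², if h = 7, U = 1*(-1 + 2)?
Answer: 2116/361 ≈ 5.8615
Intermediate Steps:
U = 1 (U = 1*1 = 1)
q(g, z) = 13 (q(g, z) = 6 - 1*(-7) = 6 + 7 = 13)
((U + 45)/(6 + q(1, h)))² = ((1 + 45)/(6 + 13))² = (46/19)² = 2116/361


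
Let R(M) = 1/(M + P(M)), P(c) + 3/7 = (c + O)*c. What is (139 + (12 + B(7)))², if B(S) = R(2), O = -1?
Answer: 14303524/625 ≈ 22886.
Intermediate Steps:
P(c) = -3/7 + c*(-1 + c) (P(c) = -3/7 + (c - 1)*c = -3/7 + (-1 + c)*c = -3/7 + c*(-1 + c))
R(M) = 1/(-3/7 + M²) (R(M) = 1/(M + (-3/7 + M² - M)) = 1/(-3/7 + M²))
B(S) = 7/25 (B(S) = 7/(-3 + 7*2²) = 7/(-3 + 7*4) = 7/(-3 + 28) = 7/25)
(139 + (12 + B(7)))² = (139 + (12 + 7/25))² = (139 + 307/25)² = (3782/25)² = 14303524/625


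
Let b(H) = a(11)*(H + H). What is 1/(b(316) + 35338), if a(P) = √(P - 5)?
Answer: 17669/623188850 - 158*√6/311594425 ≈ 2.7111e-5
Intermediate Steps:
a(P) = √(-5 + P)
b(H) = 2*H*√6 (b(H) = √(-5 + 11)*(H + H) = √6*(2*H) = 2*H*√6)
1/(b(316) + 35338) = 1/(2*316*√6 + 35338) = 1/(632*√6 + 35338) = 1/(35338 + 632*√6)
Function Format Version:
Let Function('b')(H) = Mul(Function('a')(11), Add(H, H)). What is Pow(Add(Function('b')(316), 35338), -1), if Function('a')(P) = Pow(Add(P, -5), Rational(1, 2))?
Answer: Add(Rational(17669, 623188850), Mul(Rational(-158, 311594425), Pow(6, Rational(1, 2)))) ≈ 2.7111e-5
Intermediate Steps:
Function('a')(P) = Pow(Add(-5, P), Rational(1, 2))
Function('b')(H) = Mul(2, H, Pow(6, Rational(1, 2))) (Function('b')(H) = Mul(Pow(Add(-5, 11), Rational(1, 2)), Add(H, H)) = Mul(Pow(6, Rational(1, 2)), Mul(2, H)) = Mul(2, H, Pow(6, Rational(1, 2))))
Pow(Add(Function('b')(316), 35338), -1) = Pow(Add(Mul(2, 316, Pow(6, Rational(1, 2))), 35338), -1) = Pow(Add(Mul(632, Pow(6, Rational(1, 2))), 35338), -1) = Pow(Add(35338, Mul(632, Pow(6, Rational(1, 2)))), -1)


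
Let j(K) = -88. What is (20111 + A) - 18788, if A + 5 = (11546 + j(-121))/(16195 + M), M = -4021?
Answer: 8028395/6087 ≈ 1318.9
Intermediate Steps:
A = -24706/6087 (A = -5 + (11546 - 88)/(16195 - 4021) = -5 + 11458/12174 = -5 + 11458*(1/12174) = -5 + 5729/6087 = -24706/6087 ≈ -4.0588)
(20111 + A) - 18788 = (20111 - 24706/6087) - 18788 = 122390951/6087 - 18788 = 8028395/6087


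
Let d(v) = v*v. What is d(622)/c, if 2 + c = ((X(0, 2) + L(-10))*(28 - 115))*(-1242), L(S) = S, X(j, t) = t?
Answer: -193442/432217 ≈ -0.44756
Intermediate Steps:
d(v) = v**2
c = -864434 (c = -2 + ((2 - 10)*(28 - 115))*(-1242) = -2 - 8*(-87)*(-1242) = -2 + 696*(-1242) = -2 - 864432 = -864434)
d(622)/c = 622**2/(-864434) = 386884*(-1/864434) = -193442/432217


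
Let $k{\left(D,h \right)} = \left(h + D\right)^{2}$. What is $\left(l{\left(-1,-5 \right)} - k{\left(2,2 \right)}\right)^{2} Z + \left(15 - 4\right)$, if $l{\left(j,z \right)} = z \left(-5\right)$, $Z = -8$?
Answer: $-637$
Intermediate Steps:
$k{\left(D,h \right)} = \left(D + h\right)^{2}$
$l{\left(j,z \right)} = - 5 z$
$\left(l{\left(-1,-5 \right)} - k{\left(2,2 \right)}\right)^{2} Z + \left(15 - 4\right) = \left(\left(-5\right) \left(-5\right) - \left(2 + 2\right)^{2}\right)^{2} \left(-8\right) + \left(15 - 4\right) = \left(25 - 4^{2}\right)^{2} \left(-8\right) + 11 = \left(25 - 16\right)^{2} \left(-8\right) + 11 = 9^{2} \left(-8\right) + 11 = 81 \left(-8\right) + 11 = -648 + 11 = -637$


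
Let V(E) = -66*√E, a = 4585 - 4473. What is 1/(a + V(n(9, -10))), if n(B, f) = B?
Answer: -1/86 ≈ -0.011628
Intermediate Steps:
a = 112
1/(a + V(n(9, -10))) = 1/(112 - 66*√9) = 1/(112 - 66*3) = 1/(112 - 198) = 1/(-86) = -1/86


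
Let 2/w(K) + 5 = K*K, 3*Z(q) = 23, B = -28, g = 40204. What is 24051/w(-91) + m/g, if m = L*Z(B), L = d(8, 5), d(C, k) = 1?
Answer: 521898811273/5244 ≈ 9.9523e+7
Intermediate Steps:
Z(q) = 23/3 (Z(q) = (⅓)*23 = 23/3)
L = 1
w(K) = 2/(-5 + K²) (w(K) = 2/(-5 + K*K) = 2/(-5 + K²))
m = 23/3 (m = 1*(23/3) = 23/3 ≈ 7.6667)
24051/w(-91) + m/g = 24051/((2/(-5 + (-91)²))) + (23/3)/40204 = 24051/((2/(-5 + 8281))) + (23/3)*(1/40204) = 24051/((2/8276)) + 1/5244 = 24051/((2*(1/8276))) + 1/5244 = 24051/(1/4138) + 1/5244 = 24051*4138 + 1/5244 = 99523038 + 1/5244 = 521898811273/5244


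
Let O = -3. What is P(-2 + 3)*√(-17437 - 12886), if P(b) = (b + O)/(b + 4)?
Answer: -2*I*√30323/5 ≈ -69.654*I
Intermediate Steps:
P(b) = (-3 + b)/(4 + b) (P(b) = (b - 3)/(b + 4) = (-3 + b)/(4 + b))
P(-2 + 3)*√(-17437 - 12886) = ((-3 + (-2 + 3))/(4 + (-2 + 3)))*√(-17437 - 12886) = ((-3 + 1)/(4 + 1))*√(-30323) = (-2/5)*(I*√30323) = ((⅕)*(-2))*(I*√30323) = -2*I*√30323/5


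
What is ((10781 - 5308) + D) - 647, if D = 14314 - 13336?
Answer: 5804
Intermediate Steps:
D = 978
((10781 - 5308) + D) - 647 = ((10781 - 5308) + 978) - 647 = (5473 + 978) - 647 = 6451 - 647 = 5804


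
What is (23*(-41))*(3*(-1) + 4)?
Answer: -943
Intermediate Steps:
(23*(-41))*(3*(-1) + 4) = -943*(-3 + 4) = -943*1 = -943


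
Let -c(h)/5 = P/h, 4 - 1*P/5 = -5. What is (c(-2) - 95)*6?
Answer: 105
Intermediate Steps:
P = 45 (P = 20 - 5*(-5) = 20 + 25 = 45)
c(h) = -225/h
(c(-2) - 95)*6 = (-225/(-2) - 95)*6 = (-225*(-½) - 95)*6 = (225/2 - 95)*6 = (35/2)*6 = 105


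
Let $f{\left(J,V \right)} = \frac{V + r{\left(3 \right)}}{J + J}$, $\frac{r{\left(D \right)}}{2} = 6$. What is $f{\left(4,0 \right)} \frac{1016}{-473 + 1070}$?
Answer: $\frac{508}{199} \approx 2.5528$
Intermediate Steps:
$r{\left(D \right)} = 12$ ($r{\left(D \right)} = 2 \cdot 6 = 12$)
$f{\left(J,V \right)} = \frac{12 + V}{2 J}$ ($f{\left(J,V \right)} = \frac{V + 12}{J + J} = \frac{12 + V}{2 J}$)
$f{\left(4,0 \right)} \frac{1016}{-473 + 1070} = \frac{12 + 0}{2 \cdot 4} \frac{1016}{-473 + 1070} = \frac{1}{2} \cdot \frac{1}{4} \cdot 12 \cdot \frac{1016}{597} = \frac{3 \cdot 1016 \cdot \frac{1}{597}}{2} = \frac{3}{2} \cdot \frac{1016}{597} = \frac{508}{199}$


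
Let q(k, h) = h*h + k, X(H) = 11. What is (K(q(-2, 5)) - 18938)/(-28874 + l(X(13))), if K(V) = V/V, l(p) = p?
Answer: 18937/28863 ≈ 0.65610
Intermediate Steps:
q(k, h) = k + h² (q(k, h) = h² + k = k + h²)
K(V) = 1
(K(q(-2, 5)) - 18938)/(-28874 + l(X(13))) = (1 - 18938)/(-28874 + 11) = -18937/(-28863) = -18937*(-1/28863) = 18937/28863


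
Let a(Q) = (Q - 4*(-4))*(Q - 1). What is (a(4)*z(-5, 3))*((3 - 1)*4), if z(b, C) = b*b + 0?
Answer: 12000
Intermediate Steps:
z(b, C) = b² (z(b, C) = b² + 0 = b²)
a(Q) = (-1 + Q)*(16 + Q) (a(Q) = (Q + 16)*(-1 + Q) = (16 + Q)*(-1 + Q) = (-1 + Q)*(16 + Q))
(a(4)*z(-5, 3))*((3 - 1)*4) = ((-16 + 4² + 15*4)*(-5)²)*((3 - 1)*4) = ((-16 + 16 + 60)*25)*(2*4) = (60*25)*8 = 1500*8 = 12000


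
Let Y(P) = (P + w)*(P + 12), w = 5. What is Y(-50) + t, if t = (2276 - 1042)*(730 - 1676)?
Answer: -1165654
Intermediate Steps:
t = -1167364 (t = 1234*(-946) = -1167364)
Y(P) = (5 + P)*(12 + P) (Y(P) = (P + 5)*(P + 12) = (5 + P)*(12 + P))
Y(-50) + t = (60 + (-50)² + 17*(-50)) - 1167364 = (60 + 2500 - 850) - 1167364 = 1710 - 1167364 = -1165654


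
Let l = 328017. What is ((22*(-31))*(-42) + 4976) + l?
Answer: 361637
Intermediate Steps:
((22*(-31))*(-42) + 4976) + l = ((22*(-31))*(-42) + 4976) + 328017 = (-682*(-42) + 4976) + 328017 = (28644 + 4976) + 328017 = 33620 + 328017 = 361637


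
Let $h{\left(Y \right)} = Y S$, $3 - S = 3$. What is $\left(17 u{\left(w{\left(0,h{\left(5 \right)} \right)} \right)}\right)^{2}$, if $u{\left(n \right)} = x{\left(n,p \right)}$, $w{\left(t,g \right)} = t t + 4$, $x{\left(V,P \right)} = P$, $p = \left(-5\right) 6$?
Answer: $260100$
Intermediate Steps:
$S = 0$ ($S = 3 - 3 = 0$)
$p = -30$
$h{\left(Y \right)} = 0$ ($h{\left(Y \right)} = Y 0 = 0$)
$w{\left(t,g \right)} = 4 + t^{2}$ ($w{\left(t,g \right)} = t^{2} + 4 = 4 + t^{2}$)
$u{\left(n \right)} = -30$
$\left(17 u{\left(w{\left(0,h{\left(5 \right)} \right)} \right)}\right)^{2} = \left(17 \left(-30\right)\right)^{2} = \left(-510\right)^{2} = 260100$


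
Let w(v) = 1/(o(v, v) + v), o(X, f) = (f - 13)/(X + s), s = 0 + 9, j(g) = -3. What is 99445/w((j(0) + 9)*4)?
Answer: 7259485/3 ≈ 2.4198e+6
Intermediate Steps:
s = 9
o(X, f) = (-13 + f)/(9 + X) (o(X, f) = (f - 13)/(X + 9) = (-13 + f)/(9 + X))
w(v) = 1/(v + (-13 + v)/(9 + v)) (w(v) = 1/((-13 + v)/(9 + v) + v) = 1/(v + (-13 + v)/(9 + v)))
99445/w((j(0) + 9)*4) = 99445/(((9 + (-3 + 9)*4)/(-13 + (-3 + 9)*4 + ((-3 + 9)*4)*(9 + (-3 + 9)*4)))) = 99445/(((9 + 6*4)/(-13 + 6*4 + (6*4)*(9 + 6*4)))) = 99445/(((9 + 24)/(-13 + 24 + 24*(9 + 24)))) = 99445/((33/(-13 + 24 + 24*33))) = 99445/((33/(-13 + 24 + 792))) = 99445/((33/803)) = 99445/(((1/803)*33)) = 99445/(3/73) = 99445*(73/3) = 7259485/3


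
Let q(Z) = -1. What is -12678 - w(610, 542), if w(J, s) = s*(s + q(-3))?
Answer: -305900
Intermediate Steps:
w(J, s) = s*(-1 + s) (w(J, s) = s*(s - 1) = s*(-1 + s))
-12678 - w(610, 542) = -12678 - 542*(-1 + 542) = -12678 - 542*541 = -12678 - 1*293222 = -12678 - 293222 = -305900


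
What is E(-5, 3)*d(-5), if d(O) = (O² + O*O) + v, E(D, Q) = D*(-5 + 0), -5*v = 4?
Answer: 1230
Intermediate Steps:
v = -⅘ (v = -⅕*4 = -⅘ ≈ -0.80000)
E(D, Q) = -5*D (E(D, Q) = D*(-5) = -5*D)
d(O) = -⅘ + 2*O² (d(O) = (O² + O*O) - ⅘ = (O² + O²) - ⅘ = 2*O² - ⅘ = -⅘ + 2*O²)
E(-5, 3)*d(-5) = (-5*(-5))*(-⅘ + 2*(-5)²) = 25*(-⅘ + 2*25) = 25*(-⅘ + 50) = 25*(246/5) = 1230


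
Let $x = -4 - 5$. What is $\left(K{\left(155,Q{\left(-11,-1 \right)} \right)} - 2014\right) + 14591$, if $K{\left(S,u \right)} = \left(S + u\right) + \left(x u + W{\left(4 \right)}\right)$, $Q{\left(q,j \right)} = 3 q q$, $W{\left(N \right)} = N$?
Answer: $9832$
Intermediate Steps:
$x = -9$ ($x = -4 - 5 = -9$)
$Q{\left(q,j \right)} = 3 q^{2}$
$K{\left(S,u \right)} = 4 + S - 8 u$ ($K{\left(S,u \right)} = \left(S + u\right) - \left(-4 + 9 u\right) = 4 + S - 8 u$)
$\left(K{\left(155,Q{\left(-11,-1 \right)} \right)} - 2014\right) + 14591 = \left(\left(4 + 155 - 8 \cdot 3 \left(-11\right)^{2}\right) - 2014\right) + 14591 = \left(\left(4 + 155 - 8 \cdot 3 \cdot 121\right) - 2014\right) + 14591 = \left(\left(4 + 155 - 2904\right) - 2014\right) + 14591 = \left(-2745 - 2014\right) + 14591 = -4759 + 14591 = 9832$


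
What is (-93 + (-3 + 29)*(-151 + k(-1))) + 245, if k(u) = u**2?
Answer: -3748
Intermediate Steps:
(-93 + (-3 + 29)*(-151 + k(-1))) + 245 = (-93 + (-3 + 29)*(-151 + (-1)**2)) + 245 = (-93 + 26*(-151 + 1)) + 245 = (-93 + 26*(-150)) + 245 = (-93 - 3900) + 245 = -3993 + 245 = -3748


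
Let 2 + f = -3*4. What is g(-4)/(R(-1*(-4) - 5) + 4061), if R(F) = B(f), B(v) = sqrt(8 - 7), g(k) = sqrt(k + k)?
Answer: I*sqrt(2)/2031 ≈ 0.00069631*I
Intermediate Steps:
g(k) = sqrt(2)*sqrt(k) (g(k) = sqrt(2*k) = sqrt(2)*sqrt(k))
f = -14 (f = -2 - 3*4 = -2 - 12 = -14)
B(v) = 1 (B(v) = sqrt(1) = 1)
R(F) = 1
g(-4)/(R(-1*(-4) - 5) + 4061) = (sqrt(2)*sqrt(-4))/(1 + 4061) = (sqrt(2)*(2*I))/4062 = (2*I*sqrt(2))*(1/4062) = I*sqrt(2)/2031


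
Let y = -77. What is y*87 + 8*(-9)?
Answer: -6771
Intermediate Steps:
y*87 + 8*(-9) = -77*87 + 8*(-9) = -6699 - 72 = -6771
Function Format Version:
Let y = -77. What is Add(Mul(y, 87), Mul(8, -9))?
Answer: -6771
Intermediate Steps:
Add(Mul(y, 87), Mul(8, -9)) = Add(Mul(-77, 87), Mul(8, -9)) = Add(-6699, -72) = -6771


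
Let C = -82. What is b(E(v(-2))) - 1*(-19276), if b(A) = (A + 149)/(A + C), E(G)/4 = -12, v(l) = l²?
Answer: 2505779/130 ≈ 19275.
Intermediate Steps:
E(G) = -48 (E(G) = 4*(-12) = -48)
b(A) = (149 + A)/(-82 + A) (b(A) = (A + 149)/(A - 82) = (149 + A)/(-82 + A))
b(E(v(-2))) - 1*(-19276) = (149 - 48)/(-82 - 48) - 1*(-19276) = 101/(-130) + 19276 = -1/130*101 + 19276 = -101/130 + 19276 = 2505779/130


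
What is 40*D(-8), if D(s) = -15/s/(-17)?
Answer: -75/17 ≈ -4.4118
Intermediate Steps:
D(s) = 15/(17*s) (D(s) = -15/s*(-1/17) = 15/(17*s))
40*D(-8) = 40*((15/17)/(-8)) = 40*((15/17)*(-1/8)) = 40*(-15/136) = -75/17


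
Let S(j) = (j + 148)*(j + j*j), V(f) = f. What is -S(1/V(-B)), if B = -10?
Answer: -16291/1000 ≈ -16.291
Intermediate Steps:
S(j) = (148 + j)*(j + j²)
-S(1/V(-B)) = -(148 + (1/(-1*(-10)))² + 149/((-1*(-10))))/((-1*(-10))) = -(148 + (1/10)² + 149/10)/10 = -(148 + (⅒)² + 149*(⅒))/10 = -(148 + 1/100 + 149/10)/10 = -16291/(10*100) = -1*16291/1000 = -16291/1000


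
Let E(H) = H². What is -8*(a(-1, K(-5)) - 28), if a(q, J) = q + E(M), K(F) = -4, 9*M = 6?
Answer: 2056/9 ≈ 228.44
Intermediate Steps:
M = ⅔ (M = (⅑)*6 = ⅔ ≈ 0.66667)
a(q, J) = 4/9 + q (a(q, J) = q + (⅔)² = q + 4/9 = 4/9 + q)
-8*(a(-1, K(-5)) - 28) = -8*((4/9 - 1) - 28) = -8*(-5/9 - 28) = -8*(-257/9) = 2056/9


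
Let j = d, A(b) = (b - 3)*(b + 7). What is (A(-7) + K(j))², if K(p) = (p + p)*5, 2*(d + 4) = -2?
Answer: 2500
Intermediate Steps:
d = -5 (d = -4 + (½)*(-2) = -4 - 1 = -5)
A(b) = (-3 + b)*(7 + b)
j = -5
K(p) = 10*p (K(p) = (2*p)*5 = 10*p)
(A(-7) + K(j))² = ((-21 + (-7)² + 4*(-7)) + 10*(-5))² = ((-21 + 49 - 28) - 50)² = (0 - 50)² = (-50)² = 2500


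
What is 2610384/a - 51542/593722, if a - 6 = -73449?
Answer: -258937968059/7267454141 ≈ -35.630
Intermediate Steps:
a = -73443 (a = 6 - 73449 = -73443)
2610384/a - 51542/593722 = 2610384/(-73443) - 51542/593722 = 2610384*(-1/73443) - 51542*1/593722 = -870128/24481 - 25771/296861 = -258937968059/7267454141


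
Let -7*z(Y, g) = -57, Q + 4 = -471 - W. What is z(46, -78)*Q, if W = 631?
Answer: -9006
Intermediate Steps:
Q = -1106 (Q = -4 + (-471 - 1*631) = -4 + (-471 - 631) = -4 - 1102 = -1106)
z(Y, g) = 57/7 (z(Y, g) = -⅐*(-57) = 57/7)
z(46, -78)*Q = (57/7)*(-1106) = -9006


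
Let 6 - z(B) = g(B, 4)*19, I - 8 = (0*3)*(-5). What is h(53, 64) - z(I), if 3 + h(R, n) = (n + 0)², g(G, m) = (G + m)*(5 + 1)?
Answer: 5455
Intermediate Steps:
g(G, m) = 6*G + 6*m (g(G, m) = (G + m)*6 = 6*G + 6*m)
h(R, n) = -3 + n² (h(R, n) = -3 + (n + 0)² = -3 + n²)
I = 8 (I = 8 + (0*3)*(-5) = 8 + 0*(-5) = 8 + 0 = 8)
z(B) = -450 - 114*B (z(B) = 6 - (6*B + 6*4)*19 = 6 - (6*B + 24)*19 = 6 - (24 + 6*B)*19 = 6 - (456 + 114*B) = 6 + (-456 - 114*B) = -450 - 114*B)
h(53, 64) - z(I) = (-3 + 64²) - (-450 - 114*8) = (-3 + 4096) - (-450 - 912) = 4093 - 1*(-1362) = 4093 + 1362 = 5455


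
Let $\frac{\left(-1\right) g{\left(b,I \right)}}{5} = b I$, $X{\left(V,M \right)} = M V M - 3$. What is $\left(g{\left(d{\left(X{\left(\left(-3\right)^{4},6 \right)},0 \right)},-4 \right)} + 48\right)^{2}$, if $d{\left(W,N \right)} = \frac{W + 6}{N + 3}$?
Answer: $380562064$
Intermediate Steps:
$X{\left(V,M \right)} = -3 + V M^{2}$ ($X{\left(V,M \right)} = V M^{2} - 3 = -3 + V M^{2}$)
$d{\left(W,N \right)} = \frac{6 + W}{3 + N}$
$g{\left(b,I \right)} = - 5 I b$ ($g{\left(b,I \right)} = - 5 b I = - 5 I b$)
$\left(g{\left(d{\left(X{\left(\left(-3\right)^{4},6 \right)},0 \right)},-4 \right)} + 48\right)^{2} = \left(\left(-5\right) \left(-4\right) \frac{6 - \left(3 - \left(-3\right)^{4} \cdot 6^{2}\right)}{3 + 0} + 48\right)^{2} = \left(\left(-5\right) \left(-4\right) \frac{6 + \left(-3 + 81 \cdot 36\right)}{3} + 48\right)^{2} = \left(\left(-5\right) \left(-4\right) \frac{6 + \left(-3 + 2916\right)}{3} + 48\right)^{2} = \left(\left(-5\right) \left(-4\right) \frac{6 + 2913}{3} + 48\right)^{2} = \left(\left(-5\right) \left(-4\right) \frac{1}{3} \cdot 2919 + 48\right)^{2} = \left(\left(-5\right) \left(-4\right) 973 + 48\right)^{2} = \left(19460 + 48\right)^{2} = 19508^{2} = 380562064$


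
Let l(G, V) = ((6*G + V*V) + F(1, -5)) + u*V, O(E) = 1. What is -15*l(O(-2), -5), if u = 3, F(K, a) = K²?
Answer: -255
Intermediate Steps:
l(G, V) = 1 + V² + 3*V + 6*G (l(G, V) = ((6*G + V*V) + 1²) + 3*V = ((6*G + V²) + 1) + 3*V = ((V² + 6*G) + 1) + 3*V = (1 + V² + 6*G) + 3*V = 1 + V² + 3*V + 6*G)
-15*l(O(-2), -5) = -15*(1 + (-5)² + 3*(-5) + 6*1) = -15*(1 + 25 - 15 + 6) = -15*17 = -255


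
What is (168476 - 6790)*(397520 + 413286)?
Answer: 131095978916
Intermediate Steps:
(168476 - 6790)*(397520 + 413286) = 161686*810806 = 131095978916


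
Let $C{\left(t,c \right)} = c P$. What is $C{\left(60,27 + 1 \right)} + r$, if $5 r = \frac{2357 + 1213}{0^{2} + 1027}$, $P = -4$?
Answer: $- \frac{114310}{1027} \approx -111.3$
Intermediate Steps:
$C{\left(t,c \right)} = - 4 c$ ($C{\left(t,c \right)} = c \left(-4\right) = - 4 c$)
$r = \frac{714}{1027}$ ($r = \frac{\left(2357 + 1213\right) \frac{1}{0^{2} + 1027}}{5} = \frac{3570 \frac{1}{0 + 1027}}{5} = \frac{3570 \cdot \frac{1}{1027}}{5} = \frac{1}{5} \cdot \frac{3570}{1027} = \frac{714}{1027} \approx 0.69523$)
$C{\left(60,27 + 1 \right)} + r = - 4 \left(27 + 1\right) + \frac{714}{1027} = \left(-4\right) 28 + \frac{714}{1027} = -112 + \frac{714}{1027} = - \frac{114310}{1027}$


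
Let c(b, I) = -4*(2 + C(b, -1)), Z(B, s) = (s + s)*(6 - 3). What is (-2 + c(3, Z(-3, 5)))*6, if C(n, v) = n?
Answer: -132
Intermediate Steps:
Z(B, s) = 6*s (Z(B, s) = (2*s)*3 = 6*s)
c(b, I) = -8 - 4*b (c(b, I) = -4*(2 + b) = -8 - 4*b)
(-2 + c(3, Z(-3, 5)))*6 = (-2 + (-8 - 4*3))*6 = (-2 + (-8 - 12))*6 = (-2 - 20)*6 = -22*6 = -132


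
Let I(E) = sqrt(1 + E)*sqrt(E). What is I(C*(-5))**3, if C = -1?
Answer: 30*sqrt(30) ≈ 164.32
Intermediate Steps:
I(E) = sqrt(E)*sqrt(1 + E)
I(C*(-5))**3 = (sqrt(-1*(-5))*sqrt(1 - 1*(-5)))**3 = (sqrt(5)*sqrt(1 + 5))**3 = (sqrt(5)*sqrt(6))**3 = (sqrt(30))**3 = 30*sqrt(30)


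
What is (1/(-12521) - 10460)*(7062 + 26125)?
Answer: -4346490139607/12521 ≈ -3.4714e+8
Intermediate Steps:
(1/(-12521) - 10460)*(7062 + 26125) = (-1/12521 - 10460)*33187 = -130969661/12521*33187 = -4346490139607/12521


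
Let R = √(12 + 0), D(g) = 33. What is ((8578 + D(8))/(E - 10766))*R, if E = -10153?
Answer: -17222*√3/20919 ≈ -1.4259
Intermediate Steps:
R = 2*√3 (R = √12 = 2*√3 ≈ 3.4641)
((8578 + D(8))/(E - 10766))*R = ((8578 + 33)/(-10153 - 10766))*(2*√3) = (8611/(-20919))*(2*√3) = (8611*(-1/20919))*(2*√3) = -17222*√3/20919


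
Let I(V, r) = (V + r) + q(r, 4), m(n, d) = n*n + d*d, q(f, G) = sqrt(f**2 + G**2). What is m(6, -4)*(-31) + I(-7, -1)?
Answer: -1620 + sqrt(17) ≈ -1615.9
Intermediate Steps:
q(f, G) = sqrt(G**2 + f**2)
m(n, d) = d**2 + n**2 (m(n, d) = n**2 + d**2 = d**2 + n**2)
I(V, r) = V + r + sqrt(16 + r**2) (I(V, r) = (V + r) + sqrt(4**2 + r**2) = (V + r) + sqrt(16 + r**2) = V + r + sqrt(16 + r**2))
m(6, -4)*(-31) + I(-7, -1) = ((-4)**2 + 6**2)*(-31) + (-7 - 1 + sqrt(16 + (-1)**2)) = (16 + 36)*(-31) + (-7 - 1 + sqrt(16 + 1)) = 52*(-31) + (-7 - 1 + sqrt(17)) = -1612 + (-8 + sqrt(17)) = -1620 + sqrt(17)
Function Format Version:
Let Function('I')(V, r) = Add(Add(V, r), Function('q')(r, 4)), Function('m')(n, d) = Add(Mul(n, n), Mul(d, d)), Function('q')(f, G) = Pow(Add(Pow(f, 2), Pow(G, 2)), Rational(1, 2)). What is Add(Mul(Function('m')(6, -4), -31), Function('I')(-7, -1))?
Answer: Add(-1620, Pow(17, Rational(1, 2))) ≈ -1615.9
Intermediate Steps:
Function('q')(f, G) = Pow(Add(Pow(G, 2), Pow(f, 2)), Rational(1, 2))
Function('m')(n, d) = Add(Pow(d, 2), Pow(n, 2)) (Function('m')(n, d) = Add(Pow(n, 2), Pow(d, 2)) = Add(Pow(d, 2), Pow(n, 2)))
Function('I')(V, r) = Add(V, r, Pow(Add(16, Pow(r, 2)), Rational(1, 2))) (Function('I')(V, r) = Add(Add(V, r), Pow(Add(Pow(4, 2), Pow(r, 2)), Rational(1, 2))) = Add(Add(V, r), Pow(Add(16, Pow(r, 2)), Rational(1, 2))) = Add(V, r, Pow(Add(16, Pow(r, 2)), Rational(1, 2))))
Add(Mul(Function('m')(6, -4), -31), Function('I')(-7, -1)) = Add(Mul(Add(Pow(-4, 2), Pow(6, 2)), -31), Add(-7, -1, Pow(Add(16, Pow(-1, 2)), Rational(1, 2)))) = Add(Mul(Add(16, 36), -31), Add(-7, -1, Pow(Add(16, 1), Rational(1, 2)))) = Add(Mul(52, -31), Add(-7, -1, Pow(17, Rational(1, 2)))) = Add(-1612, Add(-8, Pow(17, Rational(1, 2)))) = Add(-1620, Pow(17, Rational(1, 2)))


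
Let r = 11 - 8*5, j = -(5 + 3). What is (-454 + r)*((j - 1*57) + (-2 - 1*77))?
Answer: 69552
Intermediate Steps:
j = -8 (j = -1*8 = -8)
r = -29 (r = 11 - 40 = -29)
(-454 + r)*((j - 1*57) + (-2 - 1*77)) = (-454 - 29)*((-8 - 1*57) + (-2 - 1*77)) = -483*((-8 - 57) + (-2 - 77)) = -483*(-65 - 79) = -483*(-144) = 69552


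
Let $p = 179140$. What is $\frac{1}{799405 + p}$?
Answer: $\frac{1}{978545} \approx 1.0219 \cdot 10^{-6}$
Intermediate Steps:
$\frac{1}{799405 + p} = \frac{1}{799405 + 179140} = \frac{1}{978545}$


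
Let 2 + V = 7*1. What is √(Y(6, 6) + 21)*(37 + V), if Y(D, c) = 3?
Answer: 84*√6 ≈ 205.76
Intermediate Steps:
V = 5 (V = -2 + 7*1 = -2 + 7 = 5)
√(Y(6, 6) + 21)*(37 + V) = √(3 + 21)*(37 + 5) = √24*42 = (2*√6)*42 = 84*√6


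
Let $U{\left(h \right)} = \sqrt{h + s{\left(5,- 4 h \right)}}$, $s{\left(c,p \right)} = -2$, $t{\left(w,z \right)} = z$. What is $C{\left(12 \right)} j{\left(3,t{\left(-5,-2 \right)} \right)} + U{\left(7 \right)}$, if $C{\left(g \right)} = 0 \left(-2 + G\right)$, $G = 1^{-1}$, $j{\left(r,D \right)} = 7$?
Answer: $\sqrt{5} \approx 2.2361$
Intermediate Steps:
$U{\left(h \right)} = \sqrt{-2 + h}$ ($U{\left(h \right)} = \sqrt{h - 2} = \sqrt{-2 + h}$)
$G = 1$
$C{\left(g \right)} = 0$ ($C{\left(g \right)} = 0 \left(-2 + 1\right) = 0 \left(-1\right) = 0$)
$C{\left(12 \right)} j{\left(3,t{\left(-5,-2 \right)} \right)} + U{\left(7 \right)} = 0 \cdot 7 + \sqrt{-2 + 7} = 0 + \sqrt{5} = \sqrt{5}$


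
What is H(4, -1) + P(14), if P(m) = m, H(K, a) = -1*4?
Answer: 10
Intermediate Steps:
H(K, a) = -4
H(4, -1) + P(14) = -4 + 14 = 10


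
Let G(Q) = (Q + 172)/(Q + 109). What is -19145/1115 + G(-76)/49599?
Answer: -2089053145/121666347 ≈ -17.170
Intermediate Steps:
G(Q) = (172 + Q)/(109 + Q)
-19145/1115 + G(-76)/49599 = -19145/1115 + ((172 - 76)/(109 - 76))/49599 = -19145*1/1115 + (96/33)*(1/49599) = -3829/223 + ((1/33)*96)*(1/49599) = -3829/223 + (32/11)*(1/49599) = -3829/223 + 32/545589 = -2089053145/121666347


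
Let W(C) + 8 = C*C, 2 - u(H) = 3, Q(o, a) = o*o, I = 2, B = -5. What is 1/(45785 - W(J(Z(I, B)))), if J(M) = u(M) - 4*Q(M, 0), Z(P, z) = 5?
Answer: 1/35592 ≈ 2.8096e-5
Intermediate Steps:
Q(o, a) = o²
u(H) = -1 (u(H) = 2 - 1*3 = 2 - 3 = -1)
J(M) = -1 - 4*M²
W(C) = -8 + C² (W(C) = -8 + C*C = -8 + C²)
1/(45785 - W(J(Z(I, B)))) = 1/(45785 - (-8 + (-1 - 4*5²)²)) = 1/(45785 - (-8 + (-1 - 4*25)²)) = 1/(45785 - (-8 + (-1 - 100)²)) = 1/(45785 - (-8 + (-101)²)) = 1/(45785 - (-8 + 10201)) = 1/(45785 - 1*10193) = 1/(45785 - 10193) = 1/35592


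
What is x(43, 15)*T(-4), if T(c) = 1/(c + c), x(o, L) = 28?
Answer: -7/2 ≈ -3.5000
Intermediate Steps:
T(c) = 1/(2*c)
x(43, 15)*T(-4) = 28*((½)/(-4)) = 28*((½)*(-¼)) = 28*(-⅛) = -7/2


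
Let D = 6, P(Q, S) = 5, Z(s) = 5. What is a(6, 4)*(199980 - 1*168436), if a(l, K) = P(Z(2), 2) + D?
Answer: 346984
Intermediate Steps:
a(l, K) = 11 (a(l, K) = 5 + 6 = 11)
a(6, 4)*(199980 - 1*168436) = 11*(199980 - 1*168436) = 11*(199980 - 168436) = 11*31544 = 346984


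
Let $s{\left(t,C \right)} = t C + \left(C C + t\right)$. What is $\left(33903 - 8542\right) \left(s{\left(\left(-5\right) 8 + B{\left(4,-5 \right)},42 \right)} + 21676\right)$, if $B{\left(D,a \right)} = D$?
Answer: $555203012$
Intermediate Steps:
$s{\left(t,C \right)} = t + C^{2} + C t$ ($s{\left(t,C \right)} = C t + \left(C^{2} + t\right) = C t + \left(t + C^{2}\right) = t + C^{2} + C t$)
$\left(33903 - 8542\right) \left(s{\left(\left(-5\right) 8 + B{\left(4,-5 \right)},42 \right)} + 21676\right) = \left(33903 - 8542\right) \left(\left(\left(\left(-5\right) 8 + 4\right) + 42^{2} + 42 \left(\left(-5\right) 8 + 4\right)\right) + 21676\right) = 25361 \left(\left(\left(-40 + 4\right) + 1764 + 42 \left(-40 + 4\right)\right) + 21676\right) = 25361 \left(\left(-36 + 1764 + 42 \left(-36\right)\right) + 21676\right) = 25361 \left(\left(-36 + 1764 - 1512\right) + 21676\right) = 25361 \left(216 + 21676\right) = 25361 \cdot 21892 = 555203012$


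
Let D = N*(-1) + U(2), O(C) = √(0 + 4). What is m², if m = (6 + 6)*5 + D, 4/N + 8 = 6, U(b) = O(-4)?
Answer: 4096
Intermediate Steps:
O(C) = 2 (O(C) = √4 = 2)
U(b) = 2
N = -2 (N = 4/(-8 + 6) = 4/(-2) = 4*(-½) = -2)
D = 4 (D = -2*(-1) + 2 = 2 + 2 = 4)
m = 64 (m = (6 + 6)*5 + 4 = 12*5 + 4 = 60 + 4 = 64)
m² = 64² = 4096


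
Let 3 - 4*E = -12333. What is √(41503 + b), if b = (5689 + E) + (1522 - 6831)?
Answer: √44967 ≈ 212.05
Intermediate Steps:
E = 3084 (E = ¾ - ¼*(-12333) = ¾ + 12333/4 = 3084)
b = 3464 (b = (5689 + 3084) + (1522 - 6831) = 8773 - 5309 = 3464)
√(41503 + b) = √(41503 + 3464) = √44967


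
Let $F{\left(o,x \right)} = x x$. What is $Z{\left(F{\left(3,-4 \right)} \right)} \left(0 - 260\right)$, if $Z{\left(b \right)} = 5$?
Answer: $-1300$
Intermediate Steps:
$F{\left(o,x \right)} = x^{2}$
$Z{\left(F{\left(3,-4 \right)} \right)} \left(0 - 260\right) = 5 \left(0 - 260\right) = 5 \left(-260\right) = -1300$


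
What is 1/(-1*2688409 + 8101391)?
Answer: 1/5412982 ≈ 1.8474e-7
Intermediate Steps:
1/(-1*2688409 + 8101391) = 1/(-2688409 + 8101391) = 1/5412982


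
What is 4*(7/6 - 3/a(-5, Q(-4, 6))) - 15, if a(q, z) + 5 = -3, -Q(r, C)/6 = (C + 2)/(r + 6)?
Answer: -53/6 ≈ -8.8333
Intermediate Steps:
Q(r, C) = -6*(2 + C)/(6 + r) (Q(r, C) = -6*(C + 2)/(r + 6) = -6*(2 + C)/(6 + r))
a(q, z) = -8 (a(q, z) = -5 - 3 = -8)
4*(7/6 - 3/a(-5, Q(-4, 6))) - 15 = 4*(7/6 - 3/(-8)) - 15 = 4*(7*(⅙) - 3*(-⅛)) - 15 = 4*(7/6 + 3/8) - 15 = 4*(37/24) - 15 = 37/6 - 15 = -53/6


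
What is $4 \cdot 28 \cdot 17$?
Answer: $1904$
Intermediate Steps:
$4 \cdot 28 \cdot 17 = 112 \cdot 17 = 1904$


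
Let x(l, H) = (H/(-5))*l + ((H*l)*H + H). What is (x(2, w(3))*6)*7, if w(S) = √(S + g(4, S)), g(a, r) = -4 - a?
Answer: -420 + 126*I*√5/5 ≈ -420.0 + 56.349*I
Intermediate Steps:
w(S) = √(-8 + S) (w(S) = √(S + (-4 - 1*4)) = √(S + (-4 - 4)) = √(S - 8) = √(-8 + S))
x(l, H) = H + l*H² - H*l/5 (x(l, H) = (H*(-⅕))*l + (l*H² + H) = (-H/5)*l + (H + l*H²) = -H*l/5 + (H + l*H²) = H + l*H² - H*l/5)
(x(2, w(3))*6)*7 = ((√(-8 + 3)*(5 - 1*2 + 5*√(-8 + 3)*2)/5)*6)*7 = ((√(-5)*(5 - 2 + 5*√(-5)*2)/5)*6)*7 = (((I*√5)*(5 - 2 + 5*(I*√5)*2)/5)*6)*7 = (((I*√5)*(5 - 2 + 10*I*√5)/5)*6)*7 = (((I*√5)*(3 + 10*I*√5)/5)*6)*7 = ((I*√5*(3 + 10*I*√5)/5)*6)*7 = (6*I*√5*(3 + 10*I*√5)/5)*7 = 42*I*√5*(3 + 10*I*√5)/5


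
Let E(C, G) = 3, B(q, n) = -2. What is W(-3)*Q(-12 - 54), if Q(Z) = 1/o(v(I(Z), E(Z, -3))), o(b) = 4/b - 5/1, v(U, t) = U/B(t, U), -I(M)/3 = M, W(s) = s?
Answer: 297/499 ≈ 0.59519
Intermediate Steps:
I(M) = -3*M
v(U, t) = -U/2 (v(U, t) = U/(-2) = U*(-½) = -U/2)
o(b) = -5 + 4/b (o(b) = 4/b - 5*1 = 4/b - 5 = -5 + 4/b)
Q(Z) = 1/(-5 + 8/(3*Z)) (Q(Z) = 1/(-5 + 4/((-(-3)*Z/2))) = 1/(-5 + 4/((3*Z/2))) = 1/(-5 + 4*(2/(3*Z))) = 1/(-5 + 8/(3*Z)))
W(-3)*Q(-12 - 54) = -(-9)*(-12 - 54)/(-8 + 15*(-12 - 54)) = -(-9)*(-66)/(-8 + 15*(-66)) = -(-9)*(-66)/(-8 - 990) = -(-9)*(-66)/(-998) = -(-9)*(-66)*(-1)/998 = -3*(-99/499) = 297/499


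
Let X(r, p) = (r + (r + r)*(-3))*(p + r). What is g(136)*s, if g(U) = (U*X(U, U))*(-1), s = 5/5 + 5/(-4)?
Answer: -6288640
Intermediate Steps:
X(r, p) = -5*r*(p + r) (X(r, p) = (r + (2*r)*(-3))*(p + r) = (r - 6*r)*(p + r) = (-5*r)*(p + r) = -5*r*(p + r))
s = -¼ (s = 5*(⅕) + 5*(-¼) = 1 - 5/4 = -¼ ≈ -0.25000)
g(U) = 10*U³ (g(U) = (U*(-5*U*(U + U)))*(-1) = (U*(-5*U*2*U))*(-1) = (U*(-10*U²))*(-1) = -10*U³*(-1) = 10*U³)
g(136)*s = (10*136³)*(-¼) = (10*2515456)*(-¼) = 25154560*(-¼) = -6288640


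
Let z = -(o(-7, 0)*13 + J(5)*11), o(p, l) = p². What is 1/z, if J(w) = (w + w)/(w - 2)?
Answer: -3/2021 ≈ -0.0014844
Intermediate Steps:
J(w) = 2*w/(-2 + w) (J(w) = (2*w)/(-2 + w) = 2*w/(-2 + w))
z = -2021/3 (z = -((-7)²*13 + (2*5/(-2 + 5))*11) = -(49*13 + (2*5/3)*11) = -(637 + (2*5*(⅓))*11) = -(637 + (10/3)*11) = -(637 + 110/3) = -1*2021/3 = -2021/3 ≈ -673.67)
1/z = 1/(-2021/3) = -3/2021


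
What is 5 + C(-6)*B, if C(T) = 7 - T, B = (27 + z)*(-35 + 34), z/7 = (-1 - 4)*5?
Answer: 1929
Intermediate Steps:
z = -175 (z = 7*((-1 - 4)*5) = 7*(-5*5) = 7*(-25) = -175)
B = 148 (B = (27 - 175)*(-35 + 34) = -148*(-1) = 148)
5 + C(-6)*B = 5 + (7 - 1*(-6))*148 = 5 + (7 + 6)*148 = 5 + 13*148 = 5 + 1924 = 1929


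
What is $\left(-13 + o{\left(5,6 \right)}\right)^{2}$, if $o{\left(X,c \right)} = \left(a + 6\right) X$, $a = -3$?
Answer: $4$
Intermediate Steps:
$o{\left(X,c \right)} = 3 X$ ($o{\left(X,c \right)} = \left(-3 + 6\right) X = 3 X$)
$\left(-13 + o{\left(5,6 \right)}\right)^{2} = \left(-13 + 3 \cdot 5\right)^{2} = \left(-13 + 15\right)^{2} = 2^{2} = 4$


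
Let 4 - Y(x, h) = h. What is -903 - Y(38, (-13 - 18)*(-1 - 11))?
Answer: -535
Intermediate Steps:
Y(x, h) = 4 - h
-903 - Y(38, (-13 - 18)*(-1 - 11)) = -903 - (4 - (-13 - 18)*(-1 - 11)) = -903 - (4 - (-31)*(-12)) = -903 - (4 - 1*372) = -903 - (4 - 372) = -903 - 1*(-368) = -903 + 368 = -535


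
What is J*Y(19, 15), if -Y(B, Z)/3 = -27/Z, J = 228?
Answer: 6156/5 ≈ 1231.2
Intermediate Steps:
Y(B, Z) = 81/Z (Y(B, Z) = -(-81)/Z = 81/Z)
J*Y(19, 15) = 228*(81/15) = 228*(81*(1/15)) = 228*(27/5) = 6156/5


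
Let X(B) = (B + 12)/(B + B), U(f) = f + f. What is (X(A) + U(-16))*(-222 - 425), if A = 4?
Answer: 19410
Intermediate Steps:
U(f) = 2*f
X(B) = (12 + B)/(2*B) (X(B) = (12 + B)/((2*B)) = (12 + B)*(1/(2*B)) = (12 + B)/(2*B))
(X(A) + U(-16))*(-222 - 425) = ((½)*(12 + 4)/4 + 2*(-16))*(-222 - 425) = ((½)*(¼)*16 - 32)*(-647) = (2 - 32)*(-647) = -30*(-647) = 19410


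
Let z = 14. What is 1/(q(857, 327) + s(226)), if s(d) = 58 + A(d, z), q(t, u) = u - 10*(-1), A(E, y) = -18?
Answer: 1/377 ≈ 0.0026525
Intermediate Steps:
q(t, u) = 10 + u (q(t, u) = u + 10 = 10 + u)
s(d) = 40 (s(d) = 58 - 18 = 40)
1/(q(857, 327) + s(226)) = 1/((10 + 327) + 40) = 1/(337 + 40) = 1/377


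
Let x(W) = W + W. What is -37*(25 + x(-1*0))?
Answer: -925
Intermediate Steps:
x(W) = 2*W
-37*(25 + x(-1*0)) = -37*(25 + 2*(-1*0)) = -37*(25 + 2*0) = -37*(25 + 0) = -37*25 = -925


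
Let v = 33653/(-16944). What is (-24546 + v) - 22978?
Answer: -805280309/16944 ≈ -47526.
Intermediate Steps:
v = -33653/16944 (v = 33653*(-1/16944) = -33653/16944 ≈ -1.9861)
(-24546 + v) - 22978 = (-24546 - 33653/16944) - 22978 = -415941077/16944 - 22978 = -805280309/16944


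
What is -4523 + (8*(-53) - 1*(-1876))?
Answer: -3071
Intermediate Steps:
-4523 + (8*(-53) - 1*(-1876)) = -4523 + (-424 + 1876) = -4523 + 1452 = -3071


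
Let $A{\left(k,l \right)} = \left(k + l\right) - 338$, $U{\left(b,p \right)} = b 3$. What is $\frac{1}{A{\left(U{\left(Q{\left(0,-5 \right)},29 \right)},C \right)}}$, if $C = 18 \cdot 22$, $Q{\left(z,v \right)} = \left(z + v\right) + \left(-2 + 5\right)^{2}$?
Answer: $\frac{1}{70} \approx 0.014286$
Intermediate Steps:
$Q{\left(z,v \right)} = 9 + v + z$ ($Q{\left(z,v \right)} = \left(v + z\right) + 3^{2} = \left(v + z\right) + 9 = 9 + v + z$)
$U{\left(b,p \right)} = 3 b$
$C = 396$
$A{\left(k,l \right)} = -338 + k + l$
$\frac{1}{A{\left(U{\left(Q{\left(0,-5 \right)},29 \right)},C \right)}} = \frac{1}{-338 + 3 \left(9 - 5 + 0\right) + 396} = \frac{1}{-338 + 3 \cdot 4 + 396} = \frac{1}{-338 + 12 + 396} = \frac{1}{70}$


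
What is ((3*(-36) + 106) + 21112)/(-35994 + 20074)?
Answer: -2111/1592 ≈ -1.3260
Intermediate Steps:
((3*(-36) + 106) + 21112)/(-35994 + 20074) = ((-108 + 106) + 21112)/(-15920) = (-2 + 21112)*(-1/15920) = 21110*(-1/15920) = -2111/1592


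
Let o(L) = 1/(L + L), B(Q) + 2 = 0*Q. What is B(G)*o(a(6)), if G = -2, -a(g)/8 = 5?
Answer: 1/40 ≈ 0.025000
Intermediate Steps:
a(g) = -40 (a(g) = -8*5 = -40)
B(Q) = -2 (B(Q) = -2 + 0*Q = -2 + 0 = -2)
o(L) = 1/(2*L)
B(G)*o(a(6)) = -1/(-40) = -(-1)/40 = -2*(-1/80) = 1/40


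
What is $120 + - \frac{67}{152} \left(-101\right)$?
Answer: $\frac{25007}{152} \approx 164.52$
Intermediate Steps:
$120 + - \frac{67}{152} \left(-101\right) = 120 + \left(-67\right) \frac{1}{152} \left(-101\right) = 120 - - \frac{6767}{152} = 120 + \frac{6767}{152} = \frac{25007}{152}$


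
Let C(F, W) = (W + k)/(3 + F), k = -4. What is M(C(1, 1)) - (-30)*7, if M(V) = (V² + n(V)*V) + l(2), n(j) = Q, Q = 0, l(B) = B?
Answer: 3401/16 ≈ 212.56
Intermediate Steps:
n(j) = 0
C(F, W) = (-4 + W)/(3 + F) (C(F, W) = (W - 4)/(3 + F) = (-4 + W)/(3 + F))
M(V) = 2 + V² (M(V) = (V² + 0*V) + 2 = (V² + 0) + 2 = V² + 2 = 2 + V²)
M(C(1, 1)) - (-30)*7 = (2 + ((-4 + 1)/(3 + 1))²) - (-30)*7 = (2 + (-3/4)²) - 1*(-210) = (2 + ((¼)*(-3))²) + 210 = (2 + (-¾)²) + 210 = (2 + 9/16) + 210 = 41/16 + 210 = 3401/16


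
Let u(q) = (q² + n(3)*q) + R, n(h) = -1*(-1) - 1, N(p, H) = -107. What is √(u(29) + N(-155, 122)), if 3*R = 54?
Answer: 4*√47 ≈ 27.423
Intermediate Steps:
R = 18 (R = (⅓)*54 = 18)
n(h) = 0 (n(h) = 1 - 1 = 0)
u(q) = 18 + q² (u(q) = (q² + 0*q) + 18 = (q² + 0) + 18 = q² + 18 = 18 + q²)
√(u(29) + N(-155, 122)) = √((18 + 29²) - 107) = √((18 + 841) - 107) = √(859 - 107) = √752 = 4*√47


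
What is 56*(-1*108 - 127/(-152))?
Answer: -114023/19 ≈ -6001.2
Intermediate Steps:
56*(-1*108 - 127/(-152)) = 56*(-108 - 127*(-1/152)) = 56*(-108 + 127/152) = 56*(-16289/152) = -114023/19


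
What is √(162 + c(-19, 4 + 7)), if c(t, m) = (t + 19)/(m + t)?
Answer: 9*√2 ≈ 12.728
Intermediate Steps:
c(t, m) = (19 + t)/(m + t)
√(162 + c(-19, 4 + 7)) = √(162 + (19 - 19)/((4 + 7) - 19)) = √(162 + 0/(11 - 19)) = √(162 + 0/(-8)) = √(162 - ⅛*0) = √(162 + 0) = √162 = 9*√2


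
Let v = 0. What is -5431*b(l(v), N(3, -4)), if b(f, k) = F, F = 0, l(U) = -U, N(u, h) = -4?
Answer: 0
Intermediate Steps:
b(f, k) = 0
-5431*b(l(v), N(3, -4)) = -5431*0 = 0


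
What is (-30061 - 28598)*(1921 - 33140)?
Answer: 1831275321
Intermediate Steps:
(-30061 - 28598)*(1921 - 33140) = -58659*(-31219) = 1831275321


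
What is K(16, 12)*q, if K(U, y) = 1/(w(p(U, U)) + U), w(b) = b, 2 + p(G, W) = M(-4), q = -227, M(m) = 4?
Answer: -227/18 ≈ -12.611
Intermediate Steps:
p(G, W) = 2 (p(G, W) = -2 + 4 = 2)
K(U, y) = 1/(2 + U)
K(16, 12)*q = -227/(2 + 16) = -227/18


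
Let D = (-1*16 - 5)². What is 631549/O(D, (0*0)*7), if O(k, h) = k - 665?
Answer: -631549/224 ≈ -2819.4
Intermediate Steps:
D = 441 (D = (-16 - 5)² = (-21)² = 441)
O(k, h) = -665 + k
631549/O(D, (0*0)*7) = 631549/(-665 + 441) = 631549/(-224) = 631549*(-1/224) = -631549/224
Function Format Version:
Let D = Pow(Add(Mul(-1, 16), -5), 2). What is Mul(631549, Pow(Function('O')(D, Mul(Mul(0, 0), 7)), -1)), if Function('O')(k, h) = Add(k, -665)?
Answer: Rational(-631549, 224) ≈ -2819.4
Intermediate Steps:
D = 441 (D = Pow(Add(-16, -5), 2) = Pow(-21, 2) = 441)
Function('O')(k, h) = Add(-665, k)
Mul(631549, Pow(Function('O')(D, Mul(Mul(0, 0), 7)), -1)) = Mul(631549, Pow(Add(-665, 441), -1)) = Mul(631549, Pow(-224, -1)) = Mul(631549, Rational(-1, 224)) = Rational(-631549, 224)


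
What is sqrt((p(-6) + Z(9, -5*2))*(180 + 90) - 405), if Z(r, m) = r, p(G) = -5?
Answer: 15*sqrt(3) ≈ 25.981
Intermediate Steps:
sqrt((p(-6) + Z(9, -5*2))*(180 + 90) - 405) = sqrt((-5 + 9)*(180 + 90) - 405) = sqrt(4*270 - 405) = sqrt(1080 - 405) = sqrt(675) = 15*sqrt(3)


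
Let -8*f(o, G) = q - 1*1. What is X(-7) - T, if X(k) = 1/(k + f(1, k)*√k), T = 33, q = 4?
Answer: (-99*√7 + 1856*I)/(-56*I + 3*√7) ≈ -33.14 + 0.019849*I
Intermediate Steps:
f(o, G) = -3/8 (f(o, G) = -(4 - 1*1)/8 = -(4 - 1)/8 = -⅛*3 = -3/8)
X(k) = 1/(k - 3*√k/8)
X(-7) - T = 8/(-3*I*√7 + 8*(-7)) - 1*33 = 8/(-3*I*√7 - 56) - 33 = 8/(-56 - 3*I*√7) - 33 = -33 + 8/(-56 - 3*I*√7)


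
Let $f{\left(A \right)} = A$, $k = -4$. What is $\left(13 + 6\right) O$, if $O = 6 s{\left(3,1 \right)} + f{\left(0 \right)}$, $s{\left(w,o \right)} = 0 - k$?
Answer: $456$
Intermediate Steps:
$s{\left(w,o \right)} = 4$ ($s{\left(w,o \right)} = 0 - -4 = 0 + 4 = 4$)
$O = 24$ ($O = 6 \cdot 4 + 0 = 24 + 0 = 24$)
$\left(13 + 6\right) O = \left(13 + 6\right) 24 = 19 \cdot 24 = 456$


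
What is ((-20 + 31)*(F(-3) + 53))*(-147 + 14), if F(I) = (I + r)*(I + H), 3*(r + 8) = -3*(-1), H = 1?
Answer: -106799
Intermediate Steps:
r = -7 (r = -8 + (-3*(-1))/3 = -8 + (1/3)*3 = -8 + 1 = -7)
F(I) = (1 + I)*(-7 + I) (F(I) = (I - 7)*(I + 1) = (-7 + I)*(1 + I) = (1 + I)*(-7 + I))
((-20 + 31)*(F(-3) + 53))*(-147 + 14) = ((-20 + 31)*((-7 + (-3)**2 - 6*(-3)) + 53))*(-147 + 14) = (11*((-7 + 9 + 18) + 53))*(-133) = (11*(20 + 53))*(-133) = (11*73)*(-133) = 803*(-133) = -106799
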